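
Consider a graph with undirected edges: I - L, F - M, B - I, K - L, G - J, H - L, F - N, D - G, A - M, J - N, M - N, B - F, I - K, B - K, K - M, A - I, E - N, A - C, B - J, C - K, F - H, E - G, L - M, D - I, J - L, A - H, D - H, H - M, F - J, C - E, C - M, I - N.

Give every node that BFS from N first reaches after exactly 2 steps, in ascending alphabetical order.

A, B, C, D, G, H, K, L

Level 0: N
Level 1: E, F, I, J, M
Level 2: A, B, C, D, G, H, K, L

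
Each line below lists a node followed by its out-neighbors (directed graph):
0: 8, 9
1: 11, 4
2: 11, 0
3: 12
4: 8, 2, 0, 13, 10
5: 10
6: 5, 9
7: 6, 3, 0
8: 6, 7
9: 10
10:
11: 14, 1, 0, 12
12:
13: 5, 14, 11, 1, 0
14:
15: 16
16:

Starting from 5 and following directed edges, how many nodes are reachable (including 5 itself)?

2

BFS from 5 visits: 5, 10
Reachable nodes: 2 of 17 total.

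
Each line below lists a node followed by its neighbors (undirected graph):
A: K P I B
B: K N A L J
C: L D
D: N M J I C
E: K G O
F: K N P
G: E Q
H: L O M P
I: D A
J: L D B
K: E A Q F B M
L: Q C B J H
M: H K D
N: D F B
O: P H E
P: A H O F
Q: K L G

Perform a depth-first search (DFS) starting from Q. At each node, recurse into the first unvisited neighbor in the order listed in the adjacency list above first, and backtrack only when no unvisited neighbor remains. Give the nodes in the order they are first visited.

Visit Q
Q → K
K → E
E → G
E → O
O → P
P → A
A → I
I → D
D → N
N → F
N → B
B → L
L → C
L → J
L → H
H → M

Q -> K -> E -> G -> O -> P -> A -> I -> D -> N -> F -> B -> L -> C -> J -> H -> M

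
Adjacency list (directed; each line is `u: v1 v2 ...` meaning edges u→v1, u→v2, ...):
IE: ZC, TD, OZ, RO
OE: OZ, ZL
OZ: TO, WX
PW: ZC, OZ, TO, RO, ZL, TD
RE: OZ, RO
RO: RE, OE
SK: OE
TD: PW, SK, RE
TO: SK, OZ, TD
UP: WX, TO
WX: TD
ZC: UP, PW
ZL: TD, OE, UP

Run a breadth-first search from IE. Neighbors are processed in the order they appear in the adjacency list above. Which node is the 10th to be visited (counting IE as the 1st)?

TO

Visit IE; enqueue ZC, TD, OZ, RO → queue [ZC, TD, OZ, RO]
Visit ZC; enqueue UP, PW → queue [TD, OZ, RO, UP, PW]
Visit TD; enqueue SK, RE → queue [OZ, RO, UP, PW, SK, RE]
Visit OZ; enqueue TO, WX → queue [RO, UP, PW, SK, RE, TO, WX]
Visit RO; enqueue OE → queue [UP, PW, SK, RE, TO, WX, OE]
Visit UP → queue [PW, SK, RE, TO, WX, OE]
Visit PW; enqueue ZL → queue [SK, RE, TO, WX, OE, ZL]
Visit SK → queue [RE, TO, WX, OE, ZL]
Visit RE → queue [TO, WX, OE, ZL]
Visit TO → queue [WX, OE, ZL]
Visit WX → queue [OE, ZL]
Visit OE → queue [ZL]
Visit ZL → queue []

Visit order: IE, ZC, TD, OZ, RO, UP, PW, SK, RE, TO, WX, OE, ZL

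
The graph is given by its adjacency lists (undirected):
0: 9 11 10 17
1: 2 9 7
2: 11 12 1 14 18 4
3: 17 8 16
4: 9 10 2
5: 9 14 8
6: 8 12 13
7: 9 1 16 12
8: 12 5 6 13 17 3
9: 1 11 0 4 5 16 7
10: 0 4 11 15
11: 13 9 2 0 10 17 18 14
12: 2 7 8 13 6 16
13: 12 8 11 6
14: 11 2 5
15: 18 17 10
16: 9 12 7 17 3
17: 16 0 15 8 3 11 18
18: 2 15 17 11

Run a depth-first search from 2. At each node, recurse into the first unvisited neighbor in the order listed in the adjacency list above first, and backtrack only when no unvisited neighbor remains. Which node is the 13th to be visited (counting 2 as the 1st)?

Visit 2
2 → 11
11 → 13
13 → 12
12 → 7
7 → 9
9 → 1
9 → 0
0 → 10
10 → 4
10 → 15
15 → 18
18 → 17
17 → 16
16 → 3
3 → 8
8 → 5
5 → 14
8 → 6

Visit order: 2, 11, 13, 12, 7, 9, 1, 0, 10, 4, 15, 18, 17, 16, 3, 8, 5, 14, 6

17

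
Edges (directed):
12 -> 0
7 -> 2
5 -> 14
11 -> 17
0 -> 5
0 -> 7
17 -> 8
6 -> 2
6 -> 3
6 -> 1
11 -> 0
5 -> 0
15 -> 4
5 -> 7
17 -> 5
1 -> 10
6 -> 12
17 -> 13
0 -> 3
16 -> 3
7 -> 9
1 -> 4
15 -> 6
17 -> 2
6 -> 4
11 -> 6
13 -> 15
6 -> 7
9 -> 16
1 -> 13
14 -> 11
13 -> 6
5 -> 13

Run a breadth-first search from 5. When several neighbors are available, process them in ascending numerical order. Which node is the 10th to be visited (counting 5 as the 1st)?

15

Visit 5; enqueue 0, 7, 13, 14 → queue [0, 7, 13, 14]
Visit 0; enqueue 3 → queue [7, 13, 14, 3]
Visit 7; enqueue 2, 9 → queue [13, 14, 3, 2, 9]
Visit 13; enqueue 6, 15 → queue [14, 3, 2, 9, 6, 15]
Visit 14; enqueue 11 → queue [3, 2, 9, 6, 15, 11]
Visit 3 → queue [2, 9, 6, 15, 11]
Visit 2 → queue [9, 6, 15, 11]
Visit 9; enqueue 16 → queue [6, 15, 11, 16]
Visit 6; enqueue 1, 4, 12 → queue [15, 11, 16, 1, 4, 12]
Visit 15 → queue [11, 16, 1, 4, 12]
Visit 11; enqueue 17 → queue [16, 1, 4, 12, 17]
Visit 16 → queue [1, 4, 12, 17]
Visit 1; enqueue 10 → queue [4, 12, 17, 10]
Visit 4 → queue [12, 17, 10]
Visit 12 → queue [17, 10]
Visit 17; enqueue 8 → queue [10, 8]
Visit 10 → queue [8]
Visit 8 → queue []

Visit order: 5, 0, 7, 13, 14, 3, 2, 9, 6, 15, 11, 16, 1, 4, 12, 17, 10, 8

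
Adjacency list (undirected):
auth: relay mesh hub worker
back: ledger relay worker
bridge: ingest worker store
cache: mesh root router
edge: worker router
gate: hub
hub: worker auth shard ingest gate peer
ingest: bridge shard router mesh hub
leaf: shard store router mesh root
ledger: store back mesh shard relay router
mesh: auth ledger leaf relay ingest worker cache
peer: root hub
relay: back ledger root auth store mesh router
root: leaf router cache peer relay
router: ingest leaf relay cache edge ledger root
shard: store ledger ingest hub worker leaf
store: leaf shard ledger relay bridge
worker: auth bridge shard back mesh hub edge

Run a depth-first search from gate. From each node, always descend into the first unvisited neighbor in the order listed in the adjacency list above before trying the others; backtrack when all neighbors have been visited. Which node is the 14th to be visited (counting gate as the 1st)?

cache

Visit gate
gate → hub
hub → worker
worker → auth
auth → relay
relay → back
back → ledger
ledger → store
store → leaf
leaf → shard
shard → ingest
ingest → bridge
ingest → router
router → cache
cache → mesh
cache → root
root → peer
router → edge

Visit order: gate, hub, worker, auth, relay, back, ledger, store, leaf, shard, ingest, bridge, router, cache, mesh, root, peer, edge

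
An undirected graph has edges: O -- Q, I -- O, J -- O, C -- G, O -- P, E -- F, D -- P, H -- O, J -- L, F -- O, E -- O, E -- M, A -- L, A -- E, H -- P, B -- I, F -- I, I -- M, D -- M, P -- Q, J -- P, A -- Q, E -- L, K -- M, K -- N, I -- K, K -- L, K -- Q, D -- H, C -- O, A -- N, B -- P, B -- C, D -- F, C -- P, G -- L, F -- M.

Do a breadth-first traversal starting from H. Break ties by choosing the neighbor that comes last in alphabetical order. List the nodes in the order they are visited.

H, P, O, D, Q, J, C, B, I, F, E, M, K, A, L, G, N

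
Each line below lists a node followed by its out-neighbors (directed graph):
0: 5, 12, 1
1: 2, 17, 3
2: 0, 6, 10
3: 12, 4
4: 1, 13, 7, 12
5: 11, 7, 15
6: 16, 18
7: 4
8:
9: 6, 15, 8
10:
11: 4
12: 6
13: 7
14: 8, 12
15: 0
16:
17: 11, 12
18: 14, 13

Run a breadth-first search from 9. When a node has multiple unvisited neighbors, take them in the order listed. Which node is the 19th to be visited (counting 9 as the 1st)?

10

Visit 9; enqueue 6, 15, 8 → queue [6, 15, 8]
Visit 6; enqueue 16, 18 → queue [15, 8, 16, 18]
Visit 15; enqueue 0 → queue [8, 16, 18, 0]
Visit 8 → queue [16, 18, 0]
Visit 16 → queue [18, 0]
Visit 18; enqueue 14, 13 → queue [0, 14, 13]
Visit 0; enqueue 5, 12, 1 → queue [14, 13, 5, 12, 1]
Visit 14 → queue [13, 5, 12, 1]
Visit 13; enqueue 7 → queue [5, 12, 1, 7]
Visit 5; enqueue 11 → queue [12, 1, 7, 11]
Visit 12 → queue [1, 7, 11]
Visit 1; enqueue 2, 17, 3 → queue [7, 11, 2, 17, 3]
Visit 7; enqueue 4 → queue [11, 2, 17, 3, 4]
Visit 11 → queue [2, 17, 3, 4]
Visit 2; enqueue 10 → queue [17, 3, 4, 10]
Visit 17 → queue [3, 4, 10]
Visit 3 → queue [4, 10]
Visit 4 → queue [10]
Visit 10 → queue []

Visit order: 9, 6, 15, 8, 16, 18, 0, 14, 13, 5, 12, 1, 7, 11, 2, 17, 3, 4, 10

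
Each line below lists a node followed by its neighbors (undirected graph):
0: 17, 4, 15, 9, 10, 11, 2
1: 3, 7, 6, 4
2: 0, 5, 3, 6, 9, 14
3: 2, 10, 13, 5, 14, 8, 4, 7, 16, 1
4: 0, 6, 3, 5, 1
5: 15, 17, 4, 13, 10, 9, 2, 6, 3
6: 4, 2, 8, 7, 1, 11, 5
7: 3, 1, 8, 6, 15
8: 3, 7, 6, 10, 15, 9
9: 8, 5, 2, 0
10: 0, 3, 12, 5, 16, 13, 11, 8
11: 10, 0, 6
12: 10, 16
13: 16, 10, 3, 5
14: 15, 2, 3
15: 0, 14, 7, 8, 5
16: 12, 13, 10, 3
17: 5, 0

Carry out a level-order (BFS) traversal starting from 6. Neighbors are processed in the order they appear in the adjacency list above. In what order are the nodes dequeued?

6, 4, 2, 8, 7, 1, 11, 5, 0, 3, 9, 14, 10, 15, 17, 13, 16, 12

Visit 6; enqueue 4, 2, 8, 7, 1, 11, 5 → queue [4, 2, 8, 7, 1, 11, 5]
Visit 4; enqueue 0, 3 → queue [2, 8, 7, 1, 11, 5, 0, 3]
Visit 2; enqueue 9, 14 → queue [8, 7, 1, 11, 5, 0, 3, 9, 14]
Visit 8; enqueue 10, 15 → queue [7, 1, 11, 5, 0, 3, 9, 14, 10, 15]
Visit 7 → queue [1, 11, 5, 0, 3, 9, 14, 10, 15]
Visit 1 → queue [11, 5, 0, 3, 9, 14, 10, 15]
Visit 11 → queue [5, 0, 3, 9, 14, 10, 15]
Visit 5; enqueue 17, 13 → queue [0, 3, 9, 14, 10, 15, 17, 13]
Visit 0 → queue [3, 9, 14, 10, 15, 17, 13]
Visit 3; enqueue 16 → queue [9, 14, 10, 15, 17, 13, 16]
Visit 9 → queue [14, 10, 15, 17, 13, 16]
Visit 14 → queue [10, 15, 17, 13, 16]
Visit 10; enqueue 12 → queue [15, 17, 13, 16, 12]
Visit 15 → queue [17, 13, 16, 12]
Visit 17 → queue [13, 16, 12]
Visit 13 → queue [16, 12]
Visit 16 → queue [12]
Visit 12 → queue []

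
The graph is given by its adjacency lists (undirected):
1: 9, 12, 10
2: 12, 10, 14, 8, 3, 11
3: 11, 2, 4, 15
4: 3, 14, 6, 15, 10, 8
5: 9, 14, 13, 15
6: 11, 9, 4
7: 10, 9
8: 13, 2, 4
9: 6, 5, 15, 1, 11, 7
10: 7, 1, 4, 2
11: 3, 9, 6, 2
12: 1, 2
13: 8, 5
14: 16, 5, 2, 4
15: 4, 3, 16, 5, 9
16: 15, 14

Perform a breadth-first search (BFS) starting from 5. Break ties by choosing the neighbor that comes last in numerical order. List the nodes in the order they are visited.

5 → 15 → 14 → 13 → 9 → 16 → 4 → 3 → 2 → 8 → 11 → 7 → 6 → 1 → 10 → 12

Visit 5; enqueue 15, 14, 13, 9 → queue [15, 14, 13, 9]
Visit 15; enqueue 16, 4, 3 → queue [14, 13, 9, 16, 4, 3]
Visit 14; enqueue 2 → queue [13, 9, 16, 4, 3, 2]
Visit 13; enqueue 8 → queue [9, 16, 4, 3, 2, 8]
Visit 9; enqueue 11, 7, 6, 1 → queue [16, 4, 3, 2, 8, 11, 7, 6, 1]
Visit 16 → queue [4, 3, 2, 8, 11, 7, 6, 1]
Visit 4; enqueue 10 → queue [3, 2, 8, 11, 7, 6, 1, 10]
Visit 3 → queue [2, 8, 11, 7, 6, 1, 10]
Visit 2; enqueue 12 → queue [8, 11, 7, 6, 1, 10, 12]
Visit 8 → queue [11, 7, 6, 1, 10, 12]
Visit 11 → queue [7, 6, 1, 10, 12]
Visit 7 → queue [6, 1, 10, 12]
Visit 6 → queue [1, 10, 12]
Visit 1 → queue [10, 12]
Visit 10 → queue [12]
Visit 12 → queue []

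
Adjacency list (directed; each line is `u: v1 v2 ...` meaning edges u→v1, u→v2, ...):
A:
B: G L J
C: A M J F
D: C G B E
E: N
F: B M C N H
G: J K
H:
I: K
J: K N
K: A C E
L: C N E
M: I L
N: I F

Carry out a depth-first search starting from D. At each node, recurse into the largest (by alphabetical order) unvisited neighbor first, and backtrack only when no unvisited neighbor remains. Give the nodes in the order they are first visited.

Visit D
D → G
G → K
K → E
E → N
N → I
N → F
F → M
M → L
L → C
C → J
C → A
F → H
F → B

D G K E N I F M L C J A H B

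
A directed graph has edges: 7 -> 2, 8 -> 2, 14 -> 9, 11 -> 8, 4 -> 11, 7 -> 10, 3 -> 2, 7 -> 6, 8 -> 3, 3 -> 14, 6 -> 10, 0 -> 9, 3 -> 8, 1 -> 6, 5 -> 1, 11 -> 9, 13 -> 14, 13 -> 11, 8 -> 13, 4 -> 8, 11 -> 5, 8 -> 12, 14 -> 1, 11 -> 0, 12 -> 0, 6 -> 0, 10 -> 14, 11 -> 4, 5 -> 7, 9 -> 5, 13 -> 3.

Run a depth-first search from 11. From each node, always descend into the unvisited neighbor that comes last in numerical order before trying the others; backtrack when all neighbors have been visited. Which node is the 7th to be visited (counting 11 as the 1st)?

1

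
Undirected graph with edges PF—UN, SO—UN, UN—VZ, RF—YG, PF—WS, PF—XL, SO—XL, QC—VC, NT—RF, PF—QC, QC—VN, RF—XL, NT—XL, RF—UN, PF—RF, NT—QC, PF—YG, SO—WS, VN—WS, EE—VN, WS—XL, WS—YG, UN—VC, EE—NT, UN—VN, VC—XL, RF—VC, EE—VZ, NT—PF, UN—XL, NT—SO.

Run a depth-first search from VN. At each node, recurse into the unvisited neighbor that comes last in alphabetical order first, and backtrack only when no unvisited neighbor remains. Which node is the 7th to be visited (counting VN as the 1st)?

UN

Visit VN
VN → WS
WS → YG
YG → RF
RF → XL
XL → VC
VC → UN
UN → VZ
VZ → EE
EE → NT
NT → SO
NT → QC
QC → PF

Visit order: VN, WS, YG, RF, XL, VC, UN, VZ, EE, NT, SO, QC, PF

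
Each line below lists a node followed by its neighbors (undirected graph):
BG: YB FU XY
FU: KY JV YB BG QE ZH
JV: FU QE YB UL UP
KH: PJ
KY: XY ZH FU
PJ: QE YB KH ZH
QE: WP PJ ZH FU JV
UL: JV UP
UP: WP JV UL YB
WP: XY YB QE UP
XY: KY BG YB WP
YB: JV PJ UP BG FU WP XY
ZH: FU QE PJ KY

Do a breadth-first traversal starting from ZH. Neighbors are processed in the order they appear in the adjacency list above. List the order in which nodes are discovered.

ZH, FU, QE, PJ, KY, JV, YB, BG, WP, KH, XY, UL, UP

Visit ZH; enqueue FU, QE, PJ, KY → queue [FU, QE, PJ, KY]
Visit FU; enqueue JV, YB, BG → queue [QE, PJ, KY, JV, YB, BG]
Visit QE; enqueue WP → queue [PJ, KY, JV, YB, BG, WP]
Visit PJ; enqueue KH → queue [KY, JV, YB, BG, WP, KH]
Visit KY; enqueue XY → queue [JV, YB, BG, WP, KH, XY]
Visit JV; enqueue UL, UP → queue [YB, BG, WP, KH, XY, UL, UP]
Visit YB → queue [BG, WP, KH, XY, UL, UP]
Visit BG → queue [WP, KH, XY, UL, UP]
Visit WP → queue [KH, XY, UL, UP]
Visit KH → queue [XY, UL, UP]
Visit XY → queue [UL, UP]
Visit UL → queue [UP]
Visit UP → queue []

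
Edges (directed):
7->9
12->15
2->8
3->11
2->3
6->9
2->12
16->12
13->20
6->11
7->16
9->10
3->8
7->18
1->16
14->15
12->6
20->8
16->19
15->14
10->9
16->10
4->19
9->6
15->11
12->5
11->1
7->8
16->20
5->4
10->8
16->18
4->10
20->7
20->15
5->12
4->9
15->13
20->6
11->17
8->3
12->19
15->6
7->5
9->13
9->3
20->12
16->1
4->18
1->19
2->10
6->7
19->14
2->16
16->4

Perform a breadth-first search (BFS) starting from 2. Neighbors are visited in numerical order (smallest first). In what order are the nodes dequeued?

2 -> 3 -> 8 -> 10 -> 12 -> 16 -> 11 -> 9 -> 5 -> 6 -> 15 -> 19 -> 1 -> 4 -> 18 -> 20 -> 17 -> 13 -> 7 -> 14

Visit 2; enqueue 3, 8, 10, 12, 16 → queue [3, 8, 10, 12, 16]
Visit 3; enqueue 11 → queue [8, 10, 12, 16, 11]
Visit 8 → queue [10, 12, 16, 11]
Visit 10; enqueue 9 → queue [12, 16, 11, 9]
Visit 12; enqueue 5, 6, 15, 19 → queue [16, 11, 9, 5, 6, 15, 19]
Visit 16; enqueue 1, 4, 18, 20 → queue [11, 9, 5, 6, 15, 19, 1, 4, 18, 20]
Visit 11; enqueue 17 → queue [9, 5, 6, 15, 19, 1, 4, 18, 20, 17]
Visit 9; enqueue 13 → queue [5, 6, 15, 19, 1, 4, 18, 20, 17, 13]
Visit 5 → queue [6, 15, 19, 1, 4, 18, 20, 17, 13]
Visit 6; enqueue 7 → queue [15, 19, 1, 4, 18, 20, 17, 13, 7]
Visit 15; enqueue 14 → queue [19, 1, 4, 18, 20, 17, 13, 7, 14]
Visit 19 → queue [1, 4, 18, 20, 17, 13, 7, 14]
Visit 1 → queue [4, 18, 20, 17, 13, 7, 14]
Visit 4 → queue [18, 20, 17, 13, 7, 14]
Visit 18 → queue [20, 17, 13, 7, 14]
Visit 20 → queue [17, 13, 7, 14]
Visit 17 → queue [13, 7, 14]
Visit 13 → queue [7, 14]
Visit 7 → queue [14]
Visit 14 → queue []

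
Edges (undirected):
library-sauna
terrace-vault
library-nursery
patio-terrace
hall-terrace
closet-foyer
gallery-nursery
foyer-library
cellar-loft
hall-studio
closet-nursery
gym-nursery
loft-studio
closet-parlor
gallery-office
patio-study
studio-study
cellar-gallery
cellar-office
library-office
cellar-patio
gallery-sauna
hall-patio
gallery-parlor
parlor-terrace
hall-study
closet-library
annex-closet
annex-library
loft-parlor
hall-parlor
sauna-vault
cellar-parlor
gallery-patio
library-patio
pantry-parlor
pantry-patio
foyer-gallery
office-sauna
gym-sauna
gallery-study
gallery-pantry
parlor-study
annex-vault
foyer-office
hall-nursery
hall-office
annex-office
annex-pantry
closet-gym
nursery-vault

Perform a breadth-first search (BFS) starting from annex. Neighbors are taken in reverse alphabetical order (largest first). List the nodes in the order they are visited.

Visit annex; enqueue vault, pantry, office, library, closet → queue [vault, pantry, office, library, closet]
Visit vault; enqueue terrace, sauna, nursery → queue [pantry, office, library, closet, terrace, sauna, nursery]
Visit pantry; enqueue patio, parlor, gallery → queue [office, library, closet, terrace, sauna, nursery, patio, parlor, gallery]
Visit office; enqueue hall, foyer, cellar → queue [library, closet, terrace, sauna, nursery, patio, parlor, gallery, hall, foyer, cellar]
Visit library → queue [closet, terrace, sauna, nursery, patio, parlor, gallery, hall, foyer, cellar]
Visit closet; enqueue gym → queue [terrace, sauna, nursery, patio, parlor, gallery, hall, foyer, cellar, gym]
Visit terrace → queue [sauna, nursery, patio, parlor, gallery, hall, foyer, cellar, gym]
Visit sauna → queue [nursery, patio, parlor, gallery, hall, foyer, cellar, gym]
Visit nursery → queue [patio, parlor, gallery, hall, foyer, cellar, gym]
Visit patio; enqueue study → queue [parlor, gallery, hall, foyer, cellar, gym, study]
Visit parlor; enqueue loft → queue [gallery, hall, foyer, cellar, gym, study, loft]
Visit gallery → queue [hall, foyer, cellar, gym, study, loft]
Visit hall; enqueue studio → queue [foyer, cellar, gym, study, loft, studio]
Visit foyer → queue [cellar, gym, study, loft, studio]
Visit cellar → queue [gym, study, loft, studio]
Visit gym → queue [study, loft, studio]
Visit study → queue [loft, studio]
Visit loft → queue [studio]
Visit studio → queue []

annex → vault → pantry → office → library → closet → terrace → sauna → nursery → patio → parlor → gallery → hall → foyer → cellar → gym → study → loft → studio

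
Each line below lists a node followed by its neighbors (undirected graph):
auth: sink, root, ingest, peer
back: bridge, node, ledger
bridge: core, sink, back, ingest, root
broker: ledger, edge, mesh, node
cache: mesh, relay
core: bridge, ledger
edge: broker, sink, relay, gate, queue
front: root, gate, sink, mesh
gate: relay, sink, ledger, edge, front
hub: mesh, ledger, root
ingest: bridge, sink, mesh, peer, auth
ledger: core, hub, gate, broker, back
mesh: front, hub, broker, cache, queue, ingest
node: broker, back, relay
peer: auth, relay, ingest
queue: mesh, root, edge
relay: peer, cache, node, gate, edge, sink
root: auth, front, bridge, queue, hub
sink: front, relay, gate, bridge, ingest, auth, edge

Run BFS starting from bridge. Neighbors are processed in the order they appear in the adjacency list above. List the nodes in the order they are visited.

bridge, core, sink, back, ingest, root, ledger, front, relay, gate, auth, edge, node, mesh, peer, queue, hub, broker, cache

Visit bridge; enqueue core, sink, back, ingest, root → queue [core, sink, back, ingest, root]
Visit core; enqueue ledger → queue [sink, back, ingest, root, ledger]
Visit sink; enqueue front, relay, gate, auth, edge → queue [back, ingest, root, ledger, front, relay, gate, auth, edge]
Visit back; enqueue node → queue [ingest, root, ledger, front, relay, gate, auth, edge, node]
Visit ingest; enqueue mesh, peer → queue [root, ledger, front, relay, gate, auth, edge, node, mesh, peer]
Visit root; enqueue queue, hub → queue [ledger, front, relay, gate, auth, edge, node, mesh, peer, queue, hub]
Visit ledger; enqueue broker → queue [front, relay, gate, auth, edge, node, mesh, peer, queue, hub, broker]
Visit front → queue [relay, gate, auth, edge, node, mesh, peer, queue, hub, broker]
Visit relay; enqueue cache → queue [gate, auth, edge, node, mesh, peer, queue, hub, broker, cache]
Visit gate → queue [auth, edge, node, mesh, peer, queue, hub, broker, cache]
Visit auth → queue [edge, node, mesh, peer, queue, hub, broker, cache]
Visit edge → queue [node, mesh, peer, queue, hub, broker, cache]
Visit node → queue [mesh, peer, queue, hub, broker, cache]
Visit mesh → queue [peer, queue, hub, broker, cache]
Visit peer → queue [queue, hub, broker, cache]
Visit queue → queue [hub, broker, cache]
Visit hub → queue [broker, cache]
Visit broker → queue [cache]
Visit cache → queue []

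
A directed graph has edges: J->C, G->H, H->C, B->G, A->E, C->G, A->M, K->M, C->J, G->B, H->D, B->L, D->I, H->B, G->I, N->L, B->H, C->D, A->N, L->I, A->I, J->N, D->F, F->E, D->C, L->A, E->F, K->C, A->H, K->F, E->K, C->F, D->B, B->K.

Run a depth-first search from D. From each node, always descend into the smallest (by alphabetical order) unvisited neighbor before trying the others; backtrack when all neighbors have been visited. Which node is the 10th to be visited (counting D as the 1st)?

Visit D
D → B
B → G
G → H
H → C
C → F
F → E
E → K
K → M
C → J
J → N
N → L
L → A
A → I

Visit order: D, B, G, H, C, F, E, K, M, J, N, L, A, I

J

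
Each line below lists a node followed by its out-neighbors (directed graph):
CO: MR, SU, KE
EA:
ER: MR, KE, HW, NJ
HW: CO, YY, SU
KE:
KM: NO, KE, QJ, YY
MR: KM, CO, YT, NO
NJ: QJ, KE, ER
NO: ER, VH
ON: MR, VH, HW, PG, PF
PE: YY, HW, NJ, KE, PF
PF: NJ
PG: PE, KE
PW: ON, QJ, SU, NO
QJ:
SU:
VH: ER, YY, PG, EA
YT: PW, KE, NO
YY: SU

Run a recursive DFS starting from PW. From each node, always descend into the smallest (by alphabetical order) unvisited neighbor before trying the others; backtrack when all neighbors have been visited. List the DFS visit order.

Visit PW
PW → NO
NO → ER
ER → HW
HW → CO
CO → KE
CO → MR
MR → KM
KM → QJ
KM → YY
YY → SU
MR → YT
ER → NJ
NO → VH
VH → EA
VH → PG
PG → PE
PE → PF
PW → ON

PW -> NO -> ER -> HW -> CO -> KE -> MR -> KM -> QJ -> YY -> SU -> YT -> NJ -> VH -> EA -> PG -> PE -> PF -> ON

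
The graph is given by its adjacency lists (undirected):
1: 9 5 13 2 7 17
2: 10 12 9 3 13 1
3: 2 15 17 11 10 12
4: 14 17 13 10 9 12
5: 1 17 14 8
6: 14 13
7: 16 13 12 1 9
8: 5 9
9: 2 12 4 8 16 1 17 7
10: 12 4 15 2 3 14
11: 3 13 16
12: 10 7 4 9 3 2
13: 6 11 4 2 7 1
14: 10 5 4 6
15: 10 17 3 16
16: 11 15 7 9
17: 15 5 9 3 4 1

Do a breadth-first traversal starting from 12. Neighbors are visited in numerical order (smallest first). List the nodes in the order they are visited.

12 → 2 → 3 → 4 → 7 → 9 → 10 → 1 → 13 → 11 → 15 → 17 → 14 → 16 → 8 → 5 → 6

Visit 12; enqueue 2, 3, 4, 7, 9, 10 → queue [2, 3, 4, 7, 9, 10]
Visit 2; enqueue 1, 13 → queue [3, 4, 7, 9, 10, 1, 13]
Visit 3; enqueue 11, 15, 17 → queue [4, 7, 9, 10, 1, 13, 11, 15, 17]
Visit 4; enqueue 14 → queue [7, 9, 10, 1, 13, 11, 15, 17, 14]
Visit 7; enqueue 16 → queue [9, 10, 1, 13, 11, 15, 17, 14, 16]
Visit 9; enqueue 8 → queue [10, 1, 13, 11, 15, 17, 14, 16, 8]
Visit 10 → queue [1, 13, 11, 15, 17, 14, 16, 8]
Visit 1; enqueue 5 → queue [13, 11, 15, 17, 14, 16, 8, 5]
Visit 13; enqueue 6 → queue [11, 15, 17, 14, 16, 8, 5, 6]
Visit 11 → queue [15, 17, 14, 16, 8, 5, 6]
Visit 15 → queue [17, 14, 16, 8, 5, 6]
Visit 17 → queue [14, 16, 8, 5, 6]
Visit 14 → queue [16, 8, 5, 6]
Visit 16 → queue [8, 5, 6]
Visit 8 → queue [5, 6]
Visit 5 → queue [6]
Visit 6 → queue []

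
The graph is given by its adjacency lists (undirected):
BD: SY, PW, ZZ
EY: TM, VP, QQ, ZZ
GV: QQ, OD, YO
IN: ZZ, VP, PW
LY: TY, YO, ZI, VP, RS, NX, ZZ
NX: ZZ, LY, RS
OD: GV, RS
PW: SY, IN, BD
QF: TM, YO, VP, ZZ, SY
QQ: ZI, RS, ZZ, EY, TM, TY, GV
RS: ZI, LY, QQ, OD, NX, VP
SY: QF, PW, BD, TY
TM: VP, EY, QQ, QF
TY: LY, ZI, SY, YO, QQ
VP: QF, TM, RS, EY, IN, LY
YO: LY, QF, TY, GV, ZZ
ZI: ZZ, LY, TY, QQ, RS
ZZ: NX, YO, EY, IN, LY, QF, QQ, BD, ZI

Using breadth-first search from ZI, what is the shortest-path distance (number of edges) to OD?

Level 0: ZI
Level 1: LY, QQ, RS, TY, ZZ
Level 2: BD, EY, GV, IN, NX, OD, QF, SY, TM, VP, YO
Level 3: PW
OD first appears at level 2.

2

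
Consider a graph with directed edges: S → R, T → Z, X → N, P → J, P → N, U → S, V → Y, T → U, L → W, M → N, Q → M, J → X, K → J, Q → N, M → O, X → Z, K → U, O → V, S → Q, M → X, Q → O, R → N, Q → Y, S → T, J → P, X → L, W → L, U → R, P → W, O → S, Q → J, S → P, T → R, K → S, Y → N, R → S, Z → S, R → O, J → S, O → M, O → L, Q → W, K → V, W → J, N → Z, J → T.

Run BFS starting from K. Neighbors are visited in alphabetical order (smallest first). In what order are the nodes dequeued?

Visit K; enqueue J, S, U, V → queue [J, S, U, V]
Visit J; enqueue P, T, X → queue [S, U, V, P, T, X]
Visit S; enqueue Q, R → queue [U, V, P, T, X, Q, R]
Visit U → queue [V, P, T, X, Q, R]
Visit V; enqueue Y → queue [P, T, X, Q, R, Y]
Visit P; enqueue N, W → queue [T, X, Q, R, Y, N, W]
Visit T; enqueue Z → queue [X, Q, R, Y, N, W, Z]
Visit X; enqueue L → queue [Q, R, Y, N, W, Z, L]
Visit Q; enqueue M, O → queue [R, Y, N, W, Z, L, M, O]
Visit R → queue [Y, N, W, Z, L, M, O]
Visit Y → queue [N, W, Z, L, M, O]
Visit N → queue [W, Z, L, M, O]
Visit W → queue [Z, L, M, O]
Visit Z → queue [L, M, O]
Visit L → queue [M, O]
Visit M → queue [O]
Visit O → queue []

K → J → S → U → V → P → T → X → Q → R → Y → N → W → Z → L → M → O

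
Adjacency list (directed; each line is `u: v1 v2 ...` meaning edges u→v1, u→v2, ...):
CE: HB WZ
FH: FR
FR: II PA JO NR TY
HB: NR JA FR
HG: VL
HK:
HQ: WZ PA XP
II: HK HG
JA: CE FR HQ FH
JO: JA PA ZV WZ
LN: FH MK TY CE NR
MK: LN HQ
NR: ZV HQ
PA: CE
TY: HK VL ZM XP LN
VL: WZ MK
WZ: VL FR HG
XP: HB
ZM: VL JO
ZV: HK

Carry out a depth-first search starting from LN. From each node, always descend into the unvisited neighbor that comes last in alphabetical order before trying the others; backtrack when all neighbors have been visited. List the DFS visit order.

LN, TY, ZM, VL, WZ, HG, FR, PA, CE, HB, NR, ZV, HK, HQ, XP, JA, FH, JO, II, MK

Visit LN
LN → TY
TY → ZM
ZM → VL
VL → WZ
WZ → HG
WZ → FR
FR → PA
PA → CE
CE → HB
HB → NR
NR → ZV
ZV → HK
NR → HQ
HQ → XP
HB → JA
JA → FH
FR → JO
FR → II
VL → MK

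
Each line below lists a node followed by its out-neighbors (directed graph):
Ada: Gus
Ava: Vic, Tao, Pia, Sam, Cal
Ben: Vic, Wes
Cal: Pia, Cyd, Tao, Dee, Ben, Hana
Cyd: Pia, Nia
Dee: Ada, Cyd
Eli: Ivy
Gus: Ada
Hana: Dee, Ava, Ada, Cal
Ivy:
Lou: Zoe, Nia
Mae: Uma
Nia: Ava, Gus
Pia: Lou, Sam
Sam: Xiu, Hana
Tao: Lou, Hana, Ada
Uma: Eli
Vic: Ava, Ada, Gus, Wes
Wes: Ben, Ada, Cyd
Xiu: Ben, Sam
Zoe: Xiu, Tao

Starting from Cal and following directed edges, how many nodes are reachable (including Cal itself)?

17

BFS from Cal visits: Cal, Pia, Cyd, Tao, Dee, Ben, Hana, Lou, Sam, Nia, Ada, Vic, Wes, Ava, Zoe, Xiu, Gus
Reachable nodes: 17 of 21 total.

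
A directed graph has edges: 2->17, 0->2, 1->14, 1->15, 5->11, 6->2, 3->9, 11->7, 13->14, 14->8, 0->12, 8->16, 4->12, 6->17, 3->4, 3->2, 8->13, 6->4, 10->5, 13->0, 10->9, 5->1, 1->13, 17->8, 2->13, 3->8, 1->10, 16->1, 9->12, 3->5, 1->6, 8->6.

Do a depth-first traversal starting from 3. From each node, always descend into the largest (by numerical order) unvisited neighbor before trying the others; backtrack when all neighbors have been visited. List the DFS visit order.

3 → 9 → 12 → 8 → 16 → 1 → 15 → 14 → 13 → 0 → 2 → 17 → 10 → 5 → 11 → 7 → 6 → 4

Visit 3
3 → 9
9 → 12
3 → 8
8 → 16
16 → 1
1 → 15
1 → 14
1 → 13
13 → 0
0 → 2
2 → 17
1 → 10
10 → 5
5 → 11
11 → 7
1 → 6
6 → 4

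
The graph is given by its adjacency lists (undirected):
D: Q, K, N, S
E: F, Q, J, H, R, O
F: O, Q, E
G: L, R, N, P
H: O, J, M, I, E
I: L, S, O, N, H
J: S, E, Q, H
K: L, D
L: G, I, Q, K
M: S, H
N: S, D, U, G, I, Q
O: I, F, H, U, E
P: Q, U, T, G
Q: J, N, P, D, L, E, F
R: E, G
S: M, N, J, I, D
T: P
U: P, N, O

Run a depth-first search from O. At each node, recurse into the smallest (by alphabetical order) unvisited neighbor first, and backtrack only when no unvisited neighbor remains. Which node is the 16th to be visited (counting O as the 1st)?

Visit O
O → E
E → F
F → Q
Q → D
D → K
K → L
L → G
G → N
N → I
I → H
H → J
J → S
S → M
N → U
U → P
P → T
G → R

Visit order: O, E, F, Q, D, K, L, G, N, I, H, J, S, M, U, P, T, R

P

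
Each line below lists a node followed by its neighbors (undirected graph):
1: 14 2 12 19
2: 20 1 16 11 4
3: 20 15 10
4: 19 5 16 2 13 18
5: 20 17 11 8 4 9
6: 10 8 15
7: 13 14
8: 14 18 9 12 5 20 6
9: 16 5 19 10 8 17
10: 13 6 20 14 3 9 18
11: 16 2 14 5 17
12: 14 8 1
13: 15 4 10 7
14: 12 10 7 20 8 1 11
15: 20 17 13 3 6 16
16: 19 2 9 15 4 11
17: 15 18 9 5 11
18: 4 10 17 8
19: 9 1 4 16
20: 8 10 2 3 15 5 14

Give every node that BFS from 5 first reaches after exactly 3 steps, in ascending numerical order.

1, 7

Level 0: 5
Level 1: 4, 8, 9, 11, 17, 20
Level 2: 2, 3, 6, 10, 12, 13, 14, 15, 16, 18, 19
Level 3: 1, 7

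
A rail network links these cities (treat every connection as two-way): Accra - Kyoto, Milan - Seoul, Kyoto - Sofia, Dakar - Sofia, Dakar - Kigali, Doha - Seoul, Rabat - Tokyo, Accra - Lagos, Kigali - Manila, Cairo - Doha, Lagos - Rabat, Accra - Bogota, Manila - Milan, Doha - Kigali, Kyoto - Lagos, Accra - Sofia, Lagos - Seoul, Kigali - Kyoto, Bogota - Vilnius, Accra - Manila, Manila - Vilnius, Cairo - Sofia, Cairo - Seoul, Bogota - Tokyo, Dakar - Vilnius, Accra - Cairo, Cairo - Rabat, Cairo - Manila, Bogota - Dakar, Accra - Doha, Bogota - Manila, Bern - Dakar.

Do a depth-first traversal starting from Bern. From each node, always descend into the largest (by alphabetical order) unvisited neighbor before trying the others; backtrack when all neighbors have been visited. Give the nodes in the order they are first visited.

Bern -> Dakar -> Vilnius -> Manila -> Milan -> Seoul -> Lagos -> Rabat -> Tokyo -> Bogota -> Accra -> Sofia -> Kyoto -> Kigali -> Doha -> Cairo

Visit Bern
Bern → Dakar
Dakar → Vilnius
Vilnius → Manila
Manila → Milan
Milan → Seoul
Seoul → Lagos
Lagos → Rabat
Rabat → Tokyo
Tokyo → Bogota
Bogota → Accra
Accra → Sofia
Sofia → Kyoto
Kyoto → Kigali
Kigali → Doha
Doha → Cairo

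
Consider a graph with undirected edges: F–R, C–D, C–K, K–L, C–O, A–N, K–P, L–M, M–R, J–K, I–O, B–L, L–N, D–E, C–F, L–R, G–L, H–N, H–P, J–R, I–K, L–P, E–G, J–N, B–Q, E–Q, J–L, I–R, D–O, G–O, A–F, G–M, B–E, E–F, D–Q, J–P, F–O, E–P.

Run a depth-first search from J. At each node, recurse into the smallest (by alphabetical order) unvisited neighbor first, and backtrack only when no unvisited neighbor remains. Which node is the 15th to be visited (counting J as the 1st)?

Visit J
J → K
K → C
C → D
D → E
E → B
B → L
L → G
G → M
M → R
R → F
F → A
A → N
N → H
H → P
F → O
O → I
B → Q

Visit order: J, K, C, D, E, B, L, G, M, R, F, A, N, H, P, O, I, Q

P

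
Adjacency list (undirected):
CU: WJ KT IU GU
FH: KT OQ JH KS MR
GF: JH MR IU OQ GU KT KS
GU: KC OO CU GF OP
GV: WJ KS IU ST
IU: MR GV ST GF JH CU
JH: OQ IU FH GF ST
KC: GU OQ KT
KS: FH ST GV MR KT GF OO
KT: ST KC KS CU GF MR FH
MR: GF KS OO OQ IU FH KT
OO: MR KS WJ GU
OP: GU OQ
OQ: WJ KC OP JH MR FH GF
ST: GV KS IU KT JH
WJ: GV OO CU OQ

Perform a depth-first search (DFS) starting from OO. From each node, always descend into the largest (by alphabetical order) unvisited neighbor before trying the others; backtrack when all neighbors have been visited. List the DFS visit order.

Visit OO
OO → WJ
WJ → OQ
OQ → OP
OP → GU
GU → KC
KC → KT
KT → ST
ST → KS
KS → MR
MR → IU
IU → JH
JH → GF
JH → FH
IU → GV
IU → CU

OO → WJ → OQ → OP → GU → KC → KT → ST → KS → MR → IU → JH → GF → FH → GV → CU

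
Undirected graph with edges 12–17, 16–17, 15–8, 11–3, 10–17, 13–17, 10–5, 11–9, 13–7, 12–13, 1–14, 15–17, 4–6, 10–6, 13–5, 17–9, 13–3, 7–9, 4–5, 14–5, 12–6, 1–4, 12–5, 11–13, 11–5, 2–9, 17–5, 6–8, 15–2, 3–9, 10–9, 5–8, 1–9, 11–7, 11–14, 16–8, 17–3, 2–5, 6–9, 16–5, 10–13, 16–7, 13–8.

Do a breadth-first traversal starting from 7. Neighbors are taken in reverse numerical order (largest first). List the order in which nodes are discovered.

Visit 7; enqueue 16, 13, 11, 9 → queue [16, 13, 11, 9]
Visit 16; enqueue 17, 8, 5 → queue [13, 11, 9, 17, 8, 5]
Visit 13; enqueue 12, 10, 3 → queue [11, 9, 17, 8, 5, 12, 10, 3]
Visit 11; enqueue 14 → queue [9, 17, 8, 5, 12, 10, 3, 14]
Visit 9; enqueue 6, 2, 1 → queue [17, 8, 5, 12, 10, 3, 14, 6, 2, 1]
Visit 17; enqueue 15 → queue [8, 5, 12, 10, 3, 14, 6, 2, 1, 15]
Visit 8 → queue [5, 12, 10, 3, 14, 6, 2, 1, 15]
Visit 5; enqueue 4 → queue [12, 10, 3, 14, 6, 2, 1, 15, 4]
Visit 12 → queue [10, 3, 14, 6, 2, 1, 15, 4]
Visit 10 → queue [3, 14, 6, 2, 1, 15, 4]
Visit 3 → queue [14, 6, 2, 1, 15, 4]
Visit 14 → queue [6, 2, 1, 15, 4]
Visit 6 → queue [2, 1, 15, 4]
Visit 2 → queue [1, 15, 4]
Visit 1 → queue [15, 4]
Visit 15 → queue [4]
Visit 4 → queue []

7, 16, 13, 11, 9, 17, 8, 5, 12, 10, 3, 14, 6, 2, 1, 15, 4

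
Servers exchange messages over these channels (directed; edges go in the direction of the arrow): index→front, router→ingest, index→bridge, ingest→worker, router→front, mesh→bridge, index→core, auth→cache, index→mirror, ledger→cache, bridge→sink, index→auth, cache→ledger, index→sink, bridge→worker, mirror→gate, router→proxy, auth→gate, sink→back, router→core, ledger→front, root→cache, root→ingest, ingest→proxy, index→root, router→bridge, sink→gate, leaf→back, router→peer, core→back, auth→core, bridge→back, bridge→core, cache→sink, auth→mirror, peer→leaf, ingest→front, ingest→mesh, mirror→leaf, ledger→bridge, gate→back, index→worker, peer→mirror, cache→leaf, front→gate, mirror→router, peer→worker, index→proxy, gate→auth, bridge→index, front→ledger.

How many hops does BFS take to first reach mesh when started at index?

3

Level 0: index
Level 1: auth, bridge, core, front, mirror, proxy, root, sink, worker
Level 2: back, cache, gate, ingest, leaf, ledger, router
Level 3: mesh, peer
mesh first appears at level 3.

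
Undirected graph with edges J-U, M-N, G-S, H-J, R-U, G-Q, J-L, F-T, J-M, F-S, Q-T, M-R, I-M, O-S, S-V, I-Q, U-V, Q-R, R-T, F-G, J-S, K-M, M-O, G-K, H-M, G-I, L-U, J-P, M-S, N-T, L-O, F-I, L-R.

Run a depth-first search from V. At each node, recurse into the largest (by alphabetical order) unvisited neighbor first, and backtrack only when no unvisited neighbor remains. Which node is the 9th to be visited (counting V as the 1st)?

O

Visit V
V → U
U → R
R → T
T → Q
Q → I
I → M
M → S
S → O
O → L
L → J
J → P
J → H
S → G
G → K
G → F
M → N

Visit order: V, U, R, T, Q, I, M, S, O, L, J, P, H, G, K, F, N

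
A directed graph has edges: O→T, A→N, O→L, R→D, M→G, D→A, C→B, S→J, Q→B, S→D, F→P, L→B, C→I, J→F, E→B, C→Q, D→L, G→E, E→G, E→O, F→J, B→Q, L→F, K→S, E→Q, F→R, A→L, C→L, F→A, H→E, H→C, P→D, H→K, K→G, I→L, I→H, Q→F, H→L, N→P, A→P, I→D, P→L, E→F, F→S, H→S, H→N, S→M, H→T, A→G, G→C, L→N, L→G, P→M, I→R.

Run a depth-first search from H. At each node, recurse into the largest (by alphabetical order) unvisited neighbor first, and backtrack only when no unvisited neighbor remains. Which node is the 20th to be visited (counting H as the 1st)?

K

Visit H
H → T
H → S
S → M
M → G
G → E
E → Q
Q → F
F → R
R → D
D → L
L → N
N → P
L → B
D → A
F → J
E → O
G → C
C → I
H → K

Visit order: H, T, S, M, G, E, Q, F, R, D, L, N, P, B, A, J, O, C, I, K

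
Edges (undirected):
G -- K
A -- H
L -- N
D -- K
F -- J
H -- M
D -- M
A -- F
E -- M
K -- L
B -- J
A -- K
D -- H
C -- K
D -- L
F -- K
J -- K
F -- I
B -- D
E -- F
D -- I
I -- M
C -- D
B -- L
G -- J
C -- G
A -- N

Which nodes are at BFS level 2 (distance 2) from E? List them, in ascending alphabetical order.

Level 0: E
Level 1: F, M
Level 2: A, D, H, I, J, K
Level 3: B, C, G, L, N

A, D, H, I, J, K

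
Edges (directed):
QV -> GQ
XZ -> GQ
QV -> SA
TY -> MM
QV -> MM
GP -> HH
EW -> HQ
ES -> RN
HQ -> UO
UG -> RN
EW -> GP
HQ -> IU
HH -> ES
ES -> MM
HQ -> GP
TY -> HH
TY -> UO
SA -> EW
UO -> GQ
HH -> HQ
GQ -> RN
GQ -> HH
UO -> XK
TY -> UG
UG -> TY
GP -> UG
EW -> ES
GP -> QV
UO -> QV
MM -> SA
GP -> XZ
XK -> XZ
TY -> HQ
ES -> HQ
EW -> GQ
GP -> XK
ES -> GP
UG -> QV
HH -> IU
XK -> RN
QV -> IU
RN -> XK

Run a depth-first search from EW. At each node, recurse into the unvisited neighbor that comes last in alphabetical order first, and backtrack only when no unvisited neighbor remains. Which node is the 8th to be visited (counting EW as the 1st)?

Visit EW
EW → HQ
HQ → UO
UO → XK
XK → XZ
XZ → GQ
GQ → RN
GQ → HH
HH → IU
HH → ES
ES → MM
MM → SA
ES → GP
GP → UG
UG → TY
UG → QV

Visit order: EW, HQ, UO, XK, XZ, GQ, RN, HH, IU, ES, MM, SA, GP, UG, TY, QV

HH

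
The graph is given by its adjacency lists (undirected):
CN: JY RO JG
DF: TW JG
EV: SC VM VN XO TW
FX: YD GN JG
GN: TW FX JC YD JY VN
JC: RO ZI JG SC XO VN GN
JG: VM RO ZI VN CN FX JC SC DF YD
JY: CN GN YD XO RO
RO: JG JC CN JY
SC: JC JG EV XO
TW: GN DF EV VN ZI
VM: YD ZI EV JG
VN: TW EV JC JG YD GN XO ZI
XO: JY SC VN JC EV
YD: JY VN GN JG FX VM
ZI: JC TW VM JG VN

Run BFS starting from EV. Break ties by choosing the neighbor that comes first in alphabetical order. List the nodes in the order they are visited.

Visit EV; enqueue SC, TW, VM, VN, XO → queue [SC, TW, VM, VN, XO]
Visit SC; enqueue JC, JG → queue [TW, VM, VN, XO, JC, JG]
Visit TW; enqueue DF, GN, ZI → queue [VM, VN, XO, JC, JG, DF, GN, ZI]
Visit VM; enqueue YD → queue [VN, XO, JC, JG, DF, GN, ZI, YD]
Visit VN → queue [XO, JC, JG, DF, GN, ZI, YD]
Visit XO; enqueue JY → queue [JC, JG, DF, GN, ZI, YD, JY]
Visit JC; enqueue RO → queue [JG, DF, GN, ZI, YD, JY, RO]
Visit JG; enqueue CN, FX → queue [DF, GN, ZI, YD, JY, RO, CN, FX]
Visit DF → queue [GN, ZI, YD, JY, RO, CN, FX]
Visit GN → queue [ZI, YD, JY, RO, CN, FX]
Visit ZI → queue [YD, JY, RO, CN, FX]
Visit YD → queue [JY, RO, CN, FX]
Visit JY → queue [RO, CN, FX]
Visit RO → queue [CN, FX]
Visit CN → queue [FX]
Visit FX → queue []

EV -> SC -> TW -> VM -> VN -> XO -> JC -> JG -> DF -> GN -> ZI -> YD -> JY -> RO -> CN -> FX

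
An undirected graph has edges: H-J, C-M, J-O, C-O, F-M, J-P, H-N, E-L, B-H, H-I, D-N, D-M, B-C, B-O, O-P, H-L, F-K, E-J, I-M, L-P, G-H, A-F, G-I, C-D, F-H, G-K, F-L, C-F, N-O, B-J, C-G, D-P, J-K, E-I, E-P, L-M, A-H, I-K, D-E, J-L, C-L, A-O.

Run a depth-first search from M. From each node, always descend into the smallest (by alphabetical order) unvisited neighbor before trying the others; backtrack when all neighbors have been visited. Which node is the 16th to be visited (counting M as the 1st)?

Visit M
M → C
C → B
B → H
H → A
A → F
F → K
K → G
G → I
I → E
E → D
D → N
N → O
O → J
J → L
L → P

Visit order: M, C, B, H, A, F, K, G, I, E, D, N, O, J, L, P

P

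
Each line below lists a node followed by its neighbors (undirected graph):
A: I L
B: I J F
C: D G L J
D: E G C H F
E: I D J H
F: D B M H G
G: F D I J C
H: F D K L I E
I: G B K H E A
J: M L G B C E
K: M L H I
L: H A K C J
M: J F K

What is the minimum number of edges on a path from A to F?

Level 0: A
Level 1: I, L
Level 2: B, C, E, G, H, J, K
Level 3: D, F, M
F first appears at level 3.

3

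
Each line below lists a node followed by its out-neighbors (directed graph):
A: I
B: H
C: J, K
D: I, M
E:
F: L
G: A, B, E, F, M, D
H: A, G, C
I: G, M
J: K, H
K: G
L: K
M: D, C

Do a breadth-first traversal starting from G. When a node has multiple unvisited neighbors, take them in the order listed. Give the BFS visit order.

G A B E F M D I H L C K J

Visit G; enqueue A, B, E, F, M, D → queue [A, B, E, F, M, D]
Visit A; enqueue I → queue [B, E, F, M, D, I]
Visit B; enqueue H → queue [E, F, M, D, I, H]
Visit E → queue [F, M, D, I, H]
Visit F; enqueue L → queue [M, D, I, H, L]
Visit M; enqueue C → queue [D, I, H, L, C]
Visit D → queue [I, H, L, C]
Visit I → queue [H, L, C]
Visit H → queue [L, C]
Visit L; enqueue K → queue [C, K]
Visit C; enqueue J → queue [K, J]
Visit K → queue [J]
Visit J → queue []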